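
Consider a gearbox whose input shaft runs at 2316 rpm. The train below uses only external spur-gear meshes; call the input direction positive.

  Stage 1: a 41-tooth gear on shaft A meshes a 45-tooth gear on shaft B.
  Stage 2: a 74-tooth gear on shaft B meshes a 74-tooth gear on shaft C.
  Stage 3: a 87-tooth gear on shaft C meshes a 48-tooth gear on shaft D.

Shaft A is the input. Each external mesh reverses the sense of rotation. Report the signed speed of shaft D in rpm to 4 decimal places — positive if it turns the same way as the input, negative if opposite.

-3824.6167 rpm (opposite to input, |ω| = 3824.6167 rpm)

Stage 1 [41T→45T]: ω = 2316.0000×41/45 = 2110.1333 rpm, dir flips to −; running = −2110.1333
Stage 2 [74T→74T]: ω = 2110.1333×74/74 = 2110.1333 rpm, dir flips to +; running = +2110.1333
Stage 3 [87T→48T]: ω = 2110.1333×87/48 = 3824.6167 rpm, dir flips to −; running = −3824.6167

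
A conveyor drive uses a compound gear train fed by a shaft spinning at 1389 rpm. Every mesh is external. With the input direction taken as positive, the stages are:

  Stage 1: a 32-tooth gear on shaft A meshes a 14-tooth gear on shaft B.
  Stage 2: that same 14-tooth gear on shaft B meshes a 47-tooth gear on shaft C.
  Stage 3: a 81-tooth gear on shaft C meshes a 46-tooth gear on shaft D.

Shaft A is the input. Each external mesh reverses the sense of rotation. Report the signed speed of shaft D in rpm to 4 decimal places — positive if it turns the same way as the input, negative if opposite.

Stage 1 [32T→14T]: ω = 1389.0000×32/14 = 3174.8571 rpm, dir flips to −; running = −3174.8571
Stage 2 [14T→47T]: ω = 3174.8571×14/47 = 945.7021 rpm, dir flips to +; running = +945.7021
Stage 3 [81T→46T]: ω = 945.7021×81/46 = 1665.2581 rpm, dir flips to −; running = −1665.2581

-1665.2581 rpm (opposite to input, |ω| = 1665.2581 rpm)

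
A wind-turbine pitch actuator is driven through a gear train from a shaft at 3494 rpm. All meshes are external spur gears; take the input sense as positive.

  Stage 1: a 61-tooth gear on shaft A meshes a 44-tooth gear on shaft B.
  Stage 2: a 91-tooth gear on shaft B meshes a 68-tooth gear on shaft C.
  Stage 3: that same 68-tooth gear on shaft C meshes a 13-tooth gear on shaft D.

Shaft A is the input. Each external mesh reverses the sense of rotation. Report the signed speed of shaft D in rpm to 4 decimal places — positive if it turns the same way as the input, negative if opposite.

-33907.6818 rpm (opposite to input, |ω| = 33907.6818 rpm)

Stage 1 [61T→44T]: ω = 3494.0000×61/44 = 4843.9545 rpm, dir flips to −; running = −4843.9545
Stage 2 [91T→68T]: ω = 4843.9545×91/68 = 6482.3509 rpm, dir flips to +; running = +6482.3509
Stage 3 [68T→13T]: ω = 6482.3509×68/13 = 33907.6818 rpm, dir flips to −; running = −33907.6818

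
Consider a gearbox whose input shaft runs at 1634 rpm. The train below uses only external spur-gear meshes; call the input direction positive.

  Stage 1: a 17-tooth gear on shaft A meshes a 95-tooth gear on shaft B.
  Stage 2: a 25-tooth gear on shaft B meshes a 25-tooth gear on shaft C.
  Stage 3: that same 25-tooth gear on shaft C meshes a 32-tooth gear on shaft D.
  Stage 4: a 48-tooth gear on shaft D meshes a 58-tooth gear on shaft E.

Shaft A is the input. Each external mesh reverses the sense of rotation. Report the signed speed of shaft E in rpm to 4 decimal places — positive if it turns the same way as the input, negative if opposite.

+189.0517 rpm (same as input, |ω| = 189.0517 rpm)

Stage 1 [17T→95T]: ω = 1634.0000×17/95 = 292.4000 rpm, dir flips to −; running = −292.4000
Stage 2 [25T→25T]: ω = 292.4000×25/25 = 292.4000 rpm, dir flips to +; running = +292.4000
Stage 3 [25T→32T]: ω = 292.4000×25/32 = 228.4375 rpm, dir flips to −; running = −228.4375
Stage 4 [48T→58T]: ω = 228.4375×48/58 = 189.0517 rpm, dir flips to +; running = +189.0517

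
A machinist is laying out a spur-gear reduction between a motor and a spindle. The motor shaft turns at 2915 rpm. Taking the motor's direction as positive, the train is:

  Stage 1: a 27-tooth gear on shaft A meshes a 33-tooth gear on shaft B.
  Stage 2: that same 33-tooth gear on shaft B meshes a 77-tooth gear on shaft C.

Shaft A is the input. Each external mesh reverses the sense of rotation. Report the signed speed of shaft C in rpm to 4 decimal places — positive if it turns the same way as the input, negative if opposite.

+1022.1429 rpm (same as input, |ω| = 1022.1429 rpm)

Stage 1 [27T→33T]: ω = 2915.0000×27/33 = 2385.0000 rpm, dir flips to −; running = −2385.0000
Stage 2 [33T→77T]: ω = 2385.0000×33/77 = 1022.1429 rpm, dir flips to +; running = +1022.1429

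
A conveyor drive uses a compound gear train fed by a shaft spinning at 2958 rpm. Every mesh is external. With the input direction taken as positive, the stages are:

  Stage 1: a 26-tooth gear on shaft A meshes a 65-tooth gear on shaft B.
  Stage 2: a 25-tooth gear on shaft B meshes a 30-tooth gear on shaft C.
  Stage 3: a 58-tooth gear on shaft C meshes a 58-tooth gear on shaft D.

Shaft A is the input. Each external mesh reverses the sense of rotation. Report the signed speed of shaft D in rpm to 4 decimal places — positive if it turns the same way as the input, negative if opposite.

-986.0000 rpm (opposite to input, |ω| = 986.0000 rpm)

Stage 1 [26T→65T]: ω = 2958.0000×26/65 = 1183.2000 rpm, dir flips to −; running = −1183.2000
Stage 2 [25T→30T]: ω = 1183.2000×25/30 = 986.0000 rpm, dir flips to +; running = +986.0000
Stage 3 [58T→58T]: ω = 986.0000×58/58 = 986.0000 rpm, dir flips to −; running = −986.0000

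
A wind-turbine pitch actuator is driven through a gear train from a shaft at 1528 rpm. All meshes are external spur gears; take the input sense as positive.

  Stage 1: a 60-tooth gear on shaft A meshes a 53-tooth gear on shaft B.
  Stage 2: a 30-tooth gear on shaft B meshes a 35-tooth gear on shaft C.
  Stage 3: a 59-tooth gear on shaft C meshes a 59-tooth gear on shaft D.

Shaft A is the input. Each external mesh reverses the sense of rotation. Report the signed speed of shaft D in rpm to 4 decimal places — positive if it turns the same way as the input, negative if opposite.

Stage 1 [60T→53T]: ω = 1528.0000×60/53 = 1729.8113 rpm, dir flips to −; running = −1729.8113
Stage 2 [30T→35T]: ω = 1729.8113×30/35 = 1482.6954 rpm, dir flips to +; running = +1482.6954
Stage 3 [59T→59T]: ω = 1482.6954×59/59 = 1482.6954 rpm, dir flips to −; running = −1482.6954

-1482.6954 rpm (opposite to input, |ω| = 1482.6954 rpm)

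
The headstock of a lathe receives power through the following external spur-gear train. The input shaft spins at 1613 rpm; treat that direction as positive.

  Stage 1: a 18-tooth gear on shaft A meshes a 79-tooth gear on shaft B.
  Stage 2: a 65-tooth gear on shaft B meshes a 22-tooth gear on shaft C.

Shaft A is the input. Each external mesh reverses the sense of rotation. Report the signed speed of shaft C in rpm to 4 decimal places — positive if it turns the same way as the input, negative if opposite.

+1085.8516 rpm (same as input, |ω| = 1085.8516 rpm)

Stage 1 [18T→79T]: ω = 1613.0000×18/79 = 367.5190 rpm, dir flips to −; running = −367.5190
Stage 2 [65T→22T]: ω = 367.5190×65/22 = 1085.8516 rpm, dir flips to +; running = +1085.8516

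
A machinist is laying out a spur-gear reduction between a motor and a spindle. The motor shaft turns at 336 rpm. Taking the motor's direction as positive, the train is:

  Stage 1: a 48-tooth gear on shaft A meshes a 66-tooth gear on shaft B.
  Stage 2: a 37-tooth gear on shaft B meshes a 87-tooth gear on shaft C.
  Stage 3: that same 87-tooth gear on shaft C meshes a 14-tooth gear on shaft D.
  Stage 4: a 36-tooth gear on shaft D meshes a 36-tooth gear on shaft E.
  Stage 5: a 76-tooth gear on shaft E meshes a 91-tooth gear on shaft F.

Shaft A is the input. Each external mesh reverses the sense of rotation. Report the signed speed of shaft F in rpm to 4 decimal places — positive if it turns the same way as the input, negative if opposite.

Stage 1 [48T→66T]: ω = 336.0000×48/66 = 244.3636 rpm, dir flips to −; running = −244.3636
Stage 2 [37T→87T]: ω = 244.3636×37/87 = 103.9248 rpm, dir flips to +; running = +103.9248
Stage 3 [87T→14T]: ω = 103.9248×87/14 = 645.8182 rpm, dir flips to −; running = −645.8182
Stage 4 [36T→36T]: ω = 645.8182×36/36 = 645.8182 rpm, dir flips to +; running = +645.8182
Stage 5 [76T→91T]: ω = 645.8182×76/91 = 539.3646 rpm, dir flips to −; running = −539.3646

-539.3646 rpm (opposite to input, |ω| = 539.3646 rpm)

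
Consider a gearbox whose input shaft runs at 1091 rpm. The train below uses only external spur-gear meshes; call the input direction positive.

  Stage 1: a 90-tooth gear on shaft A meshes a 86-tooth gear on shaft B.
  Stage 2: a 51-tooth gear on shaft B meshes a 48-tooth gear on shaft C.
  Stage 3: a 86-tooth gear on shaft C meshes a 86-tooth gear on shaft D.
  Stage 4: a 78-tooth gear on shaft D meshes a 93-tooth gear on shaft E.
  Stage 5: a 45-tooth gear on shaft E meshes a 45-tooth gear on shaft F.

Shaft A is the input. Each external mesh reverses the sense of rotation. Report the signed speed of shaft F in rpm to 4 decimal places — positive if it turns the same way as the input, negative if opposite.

-1017.4414 rpm (opposite to input, |ω| = 1017.4414 rpm)

Stage 1 [90T→86T]: ω = 1091.0000×90/86 = 1141.7442 rpm, dir flips to −; running = −1141.7442
Stage 2 [51T→48T]: ω = 1141.7442×51/48 = 1213.1032 rpm, dir flips to +; running = +1213.1032
Stage 3 [86T→86T]: ω = 1213.1032×86/86 = 1213.1032 rpm, dir flips to −; running = −1213.1032
Stage 4 [78T→93T]: ω = 1213.1032×78/93 = 1017.4414 rpm, dir flips to +; running = +1017.4414
Stage 5 [45T→45T]: ω = 1017.4414×45/45 = 1017.4414 rpm, dir flips to −; running = −1017.4414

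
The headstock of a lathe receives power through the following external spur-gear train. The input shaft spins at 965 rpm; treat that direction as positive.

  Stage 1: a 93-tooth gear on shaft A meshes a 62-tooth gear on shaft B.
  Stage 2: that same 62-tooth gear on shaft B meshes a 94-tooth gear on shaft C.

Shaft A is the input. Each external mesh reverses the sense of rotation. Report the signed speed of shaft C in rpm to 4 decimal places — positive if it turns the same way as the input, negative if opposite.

Stage 1 [93T→62T]: ω = 965.0000×93/62 = 1447.5000 rpm, dir flips to −; running = −1447.5000
Stage 2 [62T→94T]: ω = 1447.5000×62/94 = 954.7340 rpm, dir flips to +; running = +954.7340

+954.7340 rpm (same as input, |ω| = 954.7340 rpm)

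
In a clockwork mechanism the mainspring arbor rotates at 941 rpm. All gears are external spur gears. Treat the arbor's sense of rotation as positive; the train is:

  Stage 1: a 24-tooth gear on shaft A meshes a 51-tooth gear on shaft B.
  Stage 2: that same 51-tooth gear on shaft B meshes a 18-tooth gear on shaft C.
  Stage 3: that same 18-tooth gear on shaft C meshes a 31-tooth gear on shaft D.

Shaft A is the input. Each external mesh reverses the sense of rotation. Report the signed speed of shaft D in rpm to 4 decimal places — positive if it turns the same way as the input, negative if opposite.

Stage 1 [24T→51T]: ω = 941.0000×24/51 = 442.8235 rpm, dir flips to −; running = −442.8235
Stage 2 [51T→18T]: ω = 442.8235×51/18 = 1254.6667 rpm, dir flips to +; running = +1254.6667
Stage 3 [18T→31T]: ω = 1254.6667×18/31 = 728.5161 rpm, dir flips to −; running = −728.5161

-728.5161 rpm (opposite to input, |ω| = 728.5161 rpm)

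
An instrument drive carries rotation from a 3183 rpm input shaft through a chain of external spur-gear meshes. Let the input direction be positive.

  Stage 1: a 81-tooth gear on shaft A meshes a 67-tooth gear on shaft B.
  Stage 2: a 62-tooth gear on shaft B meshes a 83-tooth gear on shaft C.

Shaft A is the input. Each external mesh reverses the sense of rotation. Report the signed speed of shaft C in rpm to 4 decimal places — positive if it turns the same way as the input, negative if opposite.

+2874.4877 rpm (same as input, |ω| = 2874.4877 rpm)

Stage 1 [81T→67T]: ω = 3183.0000×81/67 = 3848.1045 rpm, dir flips to −; running = −3848.1045
Stage 2 [62T→83T]: ω = 3848.1045×62/83 = 2874.4877 rpm, dir flips to +; running = +2874.4877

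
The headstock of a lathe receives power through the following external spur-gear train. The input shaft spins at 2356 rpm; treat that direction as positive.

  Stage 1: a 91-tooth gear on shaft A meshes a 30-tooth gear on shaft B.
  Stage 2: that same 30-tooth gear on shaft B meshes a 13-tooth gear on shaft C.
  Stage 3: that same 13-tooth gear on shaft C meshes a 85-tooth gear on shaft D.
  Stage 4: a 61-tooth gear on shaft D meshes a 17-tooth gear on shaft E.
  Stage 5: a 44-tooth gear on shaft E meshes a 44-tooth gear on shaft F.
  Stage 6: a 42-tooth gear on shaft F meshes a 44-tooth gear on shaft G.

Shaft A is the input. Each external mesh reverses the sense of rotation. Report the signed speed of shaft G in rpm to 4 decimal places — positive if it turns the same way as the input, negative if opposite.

Stage 1 [91T→30T]: ω = 2356.0000×91/30 = 7146.5333 rpm, dir flips to −; running = −7146.5333
Stage 2 [30T→13T]: ω = 7146.5333×30/13 = 16492.0000 rpm, dir flips to +; running = +16492.0000
Stage 3 [13T→85T]: ω = 16492.0000×13/85 = 2522.3059 rpm, dir flips to −; running = −2522.3059
Stage 4 [61T→17T]: ω = 2522.3059×61/17 = 9050.6270 rpm, dir flips to +; running = +9050.6270
Stage 5 [44T→44T]: ω = 9050.6270×44/44 = 9050.6270 rpm, dir flips to −; running = −9050.6270
Stage 6 [42T→44T]: ω = 9050.6270×42/44 = 8639.2349 rpm, dir flips to +; running = +8639.2349

+8639.2349 rpm (same as input, |ω| = 8639.2349 rpm)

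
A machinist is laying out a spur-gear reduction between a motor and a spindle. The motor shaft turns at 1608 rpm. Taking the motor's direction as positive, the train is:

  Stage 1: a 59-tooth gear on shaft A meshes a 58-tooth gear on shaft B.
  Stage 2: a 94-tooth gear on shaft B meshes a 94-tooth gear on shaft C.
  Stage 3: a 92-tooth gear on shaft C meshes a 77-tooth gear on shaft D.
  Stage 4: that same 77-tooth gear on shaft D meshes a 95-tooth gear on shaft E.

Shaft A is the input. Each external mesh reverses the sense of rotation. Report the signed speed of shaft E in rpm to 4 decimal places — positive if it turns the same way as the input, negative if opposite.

Stage 1 [59T→58T]: ω = 1608.0000×59/58 = 1635.7241 rpm, dir flips to −; running = −1635.7241
Stage 2 [94T→94T]: ω = 1635.7241×94/94 = 1635.7241 rpm, dir flips to +; running = +1635.7241
Stage 3 [92T→77T]: ω = 1635.7241×92/77 = 1954.3717 rpm, dir flips to −; running = −1954.3717
Stage 4 [77T→95T]: ω = 1954.3717×77/95 = 1584.0697 rpm, dir flips to +; running = +1584.0697

+1584.0697 rpm (same as input, |ω| = 1584.0697 rpm)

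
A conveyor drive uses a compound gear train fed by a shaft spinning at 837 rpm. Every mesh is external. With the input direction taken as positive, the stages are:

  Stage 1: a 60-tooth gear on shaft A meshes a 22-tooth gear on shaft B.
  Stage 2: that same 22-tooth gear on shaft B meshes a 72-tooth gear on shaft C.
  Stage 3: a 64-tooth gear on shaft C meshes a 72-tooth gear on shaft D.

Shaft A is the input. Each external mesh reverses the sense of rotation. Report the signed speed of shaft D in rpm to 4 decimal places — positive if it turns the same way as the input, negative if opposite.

-620.0000 rpm (opposite to input, |ω| = 620.0000 rpm)

Stage 1 [60T→22T]: ω = 837.0000×60/22 = 2282.7273 rpm, dir flips to −; running = −2282.7273
Stage 2 [22T→72T]: ω = 2282.7273×22/72 = 697.5000 rpm, dir flips to +; running = +697.5000
Stage 3 [64T→72T]: ω = 697.5000×64/72 = 620.0000 rpm, dir flips to −; running = −620.0000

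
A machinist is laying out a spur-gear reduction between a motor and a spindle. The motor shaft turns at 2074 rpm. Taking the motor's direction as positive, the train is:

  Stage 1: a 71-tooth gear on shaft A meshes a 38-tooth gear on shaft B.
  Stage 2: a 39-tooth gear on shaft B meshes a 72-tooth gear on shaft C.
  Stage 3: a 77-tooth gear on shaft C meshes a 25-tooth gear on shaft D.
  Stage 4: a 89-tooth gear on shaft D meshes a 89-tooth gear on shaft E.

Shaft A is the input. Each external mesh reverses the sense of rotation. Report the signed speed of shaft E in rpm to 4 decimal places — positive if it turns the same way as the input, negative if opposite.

+6464.9673 rpm (same as input, |ω| = 6464.9673 rpm)

Stage 1 [71T→38T]: ω = 2074.0000×71/38 = 3875.1053 rpm, dir flips to −; running = −3875.1053
Stage 2 [39T→72T]: ω = 3875.1053×39/72 = 2099.0154 rpm, dir flips to +; running = +2099.0154
Stage 3 [77T→25T]: ω = 2099.0154×77/25 = 6464.9673 rpm, dir flips to −; running = −6464.9673
Stage 4 [89T→89T]: ω = 6464.9673×89/89 = 6464.9673 rpm, dir flips to +; running = +6464.9673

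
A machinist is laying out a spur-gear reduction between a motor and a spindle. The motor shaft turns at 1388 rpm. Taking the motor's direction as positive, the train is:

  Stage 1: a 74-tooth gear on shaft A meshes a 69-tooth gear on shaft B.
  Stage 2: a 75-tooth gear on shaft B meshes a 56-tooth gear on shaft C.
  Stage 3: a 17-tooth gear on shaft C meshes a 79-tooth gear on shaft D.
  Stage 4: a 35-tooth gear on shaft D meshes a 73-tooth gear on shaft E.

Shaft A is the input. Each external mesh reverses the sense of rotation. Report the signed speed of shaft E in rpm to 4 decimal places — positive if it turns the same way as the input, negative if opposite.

Stage 1 [74T→69T]: ω = 1388.0000×74/69 = 1488.5797 rpm, dir flips to −; running = −1488.5797
Stage 2 [75T→56T]: ω = 1488.5797×75/56 = 1993.6335 rpm, dir flips to +; running = +1993.6335
Stage 3 [17T→79T]: ω = 1993.6335×17/79 = 429.0097 rpm, dir flips to −; running = −429.0097
Stage 4 [35T→73T]: ω = 429.0097×35/73 = 205.6896 rpm, dir flips to +; running = +205.6896

+205.6896 rpm (same as input, |ω| = 205.6896 rpm)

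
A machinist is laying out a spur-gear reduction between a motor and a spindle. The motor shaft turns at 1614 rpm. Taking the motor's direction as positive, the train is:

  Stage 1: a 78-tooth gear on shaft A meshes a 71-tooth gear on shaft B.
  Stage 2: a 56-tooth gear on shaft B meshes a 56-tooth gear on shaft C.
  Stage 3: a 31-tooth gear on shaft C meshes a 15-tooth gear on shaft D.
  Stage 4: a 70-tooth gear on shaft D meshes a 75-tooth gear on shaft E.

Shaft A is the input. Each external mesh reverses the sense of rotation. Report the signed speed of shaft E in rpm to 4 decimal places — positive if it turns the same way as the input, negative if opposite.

+3420.1645 rpm (same as input, |ω| = 3420.1645 rpm)

Stage 1 [78T→71T]: ω = 1614.0000×78/71 = 1773.1268 rpm, dir flips to −; running = −1773.1268
Stage 2 [56T→56T]: ω = 1773.1268×56/56 = 1773.1268 rpm, dir flips to +; running = +1773.1268
Stage 3 [31T→15T]: ω = 1773.1268×31/15 = 3664.4620 rpm, dir flips to −; running = −3664.4620
Stage 4 [70T→75T]: ω = 3664.4620×70/75 = 3420.1645 rpm, dir flips to +; running = +3420.1645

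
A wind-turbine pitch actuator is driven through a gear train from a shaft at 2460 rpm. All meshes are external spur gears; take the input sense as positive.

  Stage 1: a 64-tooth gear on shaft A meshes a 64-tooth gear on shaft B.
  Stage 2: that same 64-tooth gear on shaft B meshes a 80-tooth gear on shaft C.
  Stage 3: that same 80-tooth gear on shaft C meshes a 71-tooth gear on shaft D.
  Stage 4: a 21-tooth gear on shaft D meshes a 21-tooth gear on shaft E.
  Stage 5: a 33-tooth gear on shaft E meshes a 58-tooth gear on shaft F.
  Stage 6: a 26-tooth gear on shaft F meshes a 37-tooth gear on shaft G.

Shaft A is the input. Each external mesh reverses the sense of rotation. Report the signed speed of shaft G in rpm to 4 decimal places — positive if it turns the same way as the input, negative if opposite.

Stage 1 [64T→64T]: ω = 2460.0000×64/64 = 2460.0000 rpm, dir flips to −; running = −2460.0000
Stage 2 [64T→80T]: ω = 2460.0000×64/80 = 1968.0000 rpm, dir flips to +; running = +1968.0000
Stage 3 [80T→71T]: ω = 1968.0000×80/71 = 2217.4648 rpm, dir flips to −; running = −2217.4648
Stage 4 [21T→21T]: ω = 2217.4648×21/21 = 2217.4648 rpm, dir flips to +; running = +2217.4648
Stage 5 [33T→58T]: ω = 2217.4648×33/58 = 1261.6610 rpm, dir flips to −; running = −1261.6610
Stage 6 [26T→37T]: ω = 1261.6610×26/37 = 886.5726 rpm, dir flips to +; running = +886.5726

+886.5726 rpm (same as input, |ω| = 886.5726 rpm)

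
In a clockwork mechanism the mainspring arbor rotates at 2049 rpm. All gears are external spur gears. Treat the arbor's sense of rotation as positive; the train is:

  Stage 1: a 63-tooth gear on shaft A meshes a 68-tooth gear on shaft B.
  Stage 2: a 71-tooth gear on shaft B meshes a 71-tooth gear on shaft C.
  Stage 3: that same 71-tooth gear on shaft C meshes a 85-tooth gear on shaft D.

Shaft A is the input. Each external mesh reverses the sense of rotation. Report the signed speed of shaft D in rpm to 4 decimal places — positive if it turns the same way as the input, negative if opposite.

Stage 1 [63T→68T]: ω = 2049.0000×63/68 = 1898.3382 rpm, dir flips to −; running = −1898.3382
Stage 2 [71T→71T]: ω = 1898.3382×71/71 = 1898.3382 rpm, dir flips to +; running = +1898.3382
Stage 3 [71T→85T]: ω = 1898.3382×71/85 = 1585.6708 rpm, dir flips to −; running = −1585.6708

-1585.6708 rpm (opposite to input, |ω| = 1585.6708 rpm)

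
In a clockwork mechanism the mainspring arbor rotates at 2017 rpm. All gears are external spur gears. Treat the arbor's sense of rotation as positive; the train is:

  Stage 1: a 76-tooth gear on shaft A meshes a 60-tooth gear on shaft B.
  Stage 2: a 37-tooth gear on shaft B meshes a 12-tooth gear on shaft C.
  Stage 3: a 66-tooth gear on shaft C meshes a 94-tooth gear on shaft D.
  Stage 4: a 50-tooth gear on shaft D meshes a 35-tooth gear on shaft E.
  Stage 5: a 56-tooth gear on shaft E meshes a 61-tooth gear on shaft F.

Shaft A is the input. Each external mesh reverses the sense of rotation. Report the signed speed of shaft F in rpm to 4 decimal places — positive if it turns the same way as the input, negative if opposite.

-7253.7896 rpm (opposite to input, |ω| = 7253.7896 rpm)

Stage 1 [76T→60T]: ω = 2017.0000×76/60 = 2554.8667 rpm, dir flips to −; running = −2554.8667
Stage 2 [37T→12T]: ω = 2554.8667×37/12 = 7877.5056 rpm, dir flips to +; running = +7877.5056
Stage 3 [66T→94T]: ω = 7877.5056×66/94 = 5531.0145 rpm, dir flips to −; running = −5531.0145
Stage 4 [50T→35T]: ω = 5531.0145×50/35 = 7901.4493 rpm, dir flips to +; running = +7901.4493
Stage 5 [56T→61T]: ω = 7901.4493×56/61 = 7253.7896 rpm, dir flips to −; running = −7253.7896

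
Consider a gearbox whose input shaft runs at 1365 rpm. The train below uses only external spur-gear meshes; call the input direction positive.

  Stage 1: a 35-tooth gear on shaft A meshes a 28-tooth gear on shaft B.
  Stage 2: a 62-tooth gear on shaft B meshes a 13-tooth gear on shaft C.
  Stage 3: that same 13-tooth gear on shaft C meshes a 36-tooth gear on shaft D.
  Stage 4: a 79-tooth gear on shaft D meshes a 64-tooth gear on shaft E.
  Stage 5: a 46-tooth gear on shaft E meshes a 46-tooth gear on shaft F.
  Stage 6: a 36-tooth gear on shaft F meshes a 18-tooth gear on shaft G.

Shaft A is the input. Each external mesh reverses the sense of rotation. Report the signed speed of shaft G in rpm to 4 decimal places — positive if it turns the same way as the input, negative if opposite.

+7254.5247 rpm (same as input, |ω| = 7254.5247 rpm)

Stage 1 [35T→28T]: ω = 1365.0000×35/28 = 1706.2500 rpm, dir flips to −; running = −1706.2500
Stage 2 [62T→13T]: ω = 1706.2500×62/13 = 8137.5000 rpm, dir flips to +; running = +8137.5000
Stage 3 [13T→36T]: ω = 8137.5000×13/36 = 2938.5417 rpm, dir flips to −; running = −2938.5417
Stage 4 [79T→64T]: ω = 2938.5417×79/64 = 3627.2624 rpm, dir flips to +; running = +3627.2624
Stage 5 [46T→46T]: ω = 3627.2624×46/46 = 3627.2624 rpm, dir flips to −; running = −3627.2624
Stage 6 [36T→18T]: ω = 3627.2624×36/18 = 7254.5247 rpm, dir flips to +; running = +7254.5247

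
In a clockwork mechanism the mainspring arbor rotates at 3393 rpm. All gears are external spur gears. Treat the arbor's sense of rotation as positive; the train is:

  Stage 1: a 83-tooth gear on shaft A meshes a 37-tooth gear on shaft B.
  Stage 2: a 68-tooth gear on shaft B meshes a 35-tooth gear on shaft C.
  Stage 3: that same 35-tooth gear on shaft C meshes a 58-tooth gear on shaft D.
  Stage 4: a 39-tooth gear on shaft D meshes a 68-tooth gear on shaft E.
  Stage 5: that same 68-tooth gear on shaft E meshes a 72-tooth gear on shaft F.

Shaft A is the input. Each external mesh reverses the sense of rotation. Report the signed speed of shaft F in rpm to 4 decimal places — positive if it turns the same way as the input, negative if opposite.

Stage 1 [83T→37T]: ω = 3393.0000×83/37 = 7611.3243 rpm, dir flips to −; running = −7611.3243
Stage 2 [68T→35T]: ω = 7611.3243×68/35 = 14787.7158 rpm, dir flips to +; running = +14787.7158
Stage 3 [35T→58T]: ω = 14787.7158×35/58 = 8923.6216 rpm, dir flips to −; running = −8923.6216
Stage 4 [39T→68T]: ω = 8923.6216×39/68 = 5117.9595 rpm, dir flips to +; running = +5117.9595
Stage 5 [68T→72T]: ω = 5117.9595×68/72 = 4833.6284 rpm, dir flips to −; running = −4833.6284

-4833.6284 rpm (opposite to input, |ω| = 4833.6284 rpm)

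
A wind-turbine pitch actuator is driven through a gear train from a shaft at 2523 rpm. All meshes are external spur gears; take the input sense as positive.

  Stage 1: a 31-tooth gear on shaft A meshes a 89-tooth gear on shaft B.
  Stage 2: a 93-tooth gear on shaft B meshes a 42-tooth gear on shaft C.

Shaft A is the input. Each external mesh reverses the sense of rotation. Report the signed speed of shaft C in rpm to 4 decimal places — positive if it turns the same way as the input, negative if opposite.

Stage 1 [31T→89T]: ω = 2523.0000×31/89 = 878.7978 rpm, dir flips to −; running = −878.7978
Stage 2 [93T→42T]: ω = 878.7978×93/42 = 1945.9093 rpm, dir flips to +; running = +1945.9093

+1945.9093 rpm (same as input, |ω| = 1945.9093 rpm)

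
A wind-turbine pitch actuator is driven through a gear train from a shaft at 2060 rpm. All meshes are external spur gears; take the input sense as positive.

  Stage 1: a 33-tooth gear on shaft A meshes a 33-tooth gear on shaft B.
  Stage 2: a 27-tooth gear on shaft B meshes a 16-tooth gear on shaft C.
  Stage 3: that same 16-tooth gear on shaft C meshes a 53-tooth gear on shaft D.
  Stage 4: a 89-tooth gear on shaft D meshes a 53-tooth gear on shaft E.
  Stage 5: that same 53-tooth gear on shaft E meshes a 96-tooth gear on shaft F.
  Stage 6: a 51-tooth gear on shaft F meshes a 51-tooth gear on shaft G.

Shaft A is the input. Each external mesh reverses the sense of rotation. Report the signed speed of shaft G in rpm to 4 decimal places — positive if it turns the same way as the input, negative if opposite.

+972.9127 rpm (same as input, |ω| = 972.9127 rpm)

Stage 1 [33T→33T]: ω = 2060.0000×33/33 = 2060.0000 rpm, dir flips to −; running = −2060.0000
Stage 2 [27T→16T]: ω = 2060.0000×27/16 = 3476.2500 rpm, dir flips to +; running = +3476.2500
Stage 3 [16T→53T]: ω = 3476.2500×16/53 = 1049.4340 rpm, dir flips to −; running = −1049.4340
Stage 4 [89T→53T]: ω = 1049.4340×89/53 = 1762.2570 rpm, dir flips to +; running = +1762.2570
Stage 5 [53T→96T]: ω = 1762.2570×53/96 = 972.9127 rpm, dir flips to −; running = −972.9127
Stage 6 [51T→51T]: ω = 972.9127×51/51 = 972.9127 rpm, dir flips to +; running = +972.9127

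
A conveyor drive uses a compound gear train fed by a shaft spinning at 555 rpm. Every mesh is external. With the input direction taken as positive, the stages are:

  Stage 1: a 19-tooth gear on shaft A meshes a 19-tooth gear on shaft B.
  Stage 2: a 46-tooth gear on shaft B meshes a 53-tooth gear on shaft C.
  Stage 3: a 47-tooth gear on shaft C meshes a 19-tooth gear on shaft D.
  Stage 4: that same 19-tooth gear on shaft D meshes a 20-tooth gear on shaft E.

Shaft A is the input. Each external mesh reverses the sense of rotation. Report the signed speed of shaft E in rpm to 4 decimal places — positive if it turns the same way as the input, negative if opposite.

+1131.9906 rpm (same as input, |ω| = 1131.9906 rpm)

Stage 1 [19T→19T]: ω = 555.0000×19/19 = 555.0000 rpm, dir flips to −; running = −555.0000
Stage 2 [46T→53T]: ω = 555.0000×46/53 = 481.6981 rpm, dir flips to +; running = +481.6981
Stage 3 [47T→19T]: ω = 481.6981×47/19 = 1191.5690 rpm, dir flips to −; running = −1191.5690
Stage 4 [19T→20T]: ω = 1191.5690×19/20 = 1131.9906 rpm, dir flips to +; running = +1131.9906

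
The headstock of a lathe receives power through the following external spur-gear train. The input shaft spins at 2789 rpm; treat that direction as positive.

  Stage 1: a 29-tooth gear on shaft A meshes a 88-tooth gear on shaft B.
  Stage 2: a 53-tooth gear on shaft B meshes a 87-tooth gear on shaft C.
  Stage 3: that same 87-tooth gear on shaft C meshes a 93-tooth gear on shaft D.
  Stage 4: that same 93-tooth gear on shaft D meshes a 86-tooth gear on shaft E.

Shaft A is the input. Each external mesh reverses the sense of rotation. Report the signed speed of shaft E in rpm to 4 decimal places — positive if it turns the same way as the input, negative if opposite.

Stage 1 [29T→88T]: ω = 2789.0000×29/88 = 919.1023 rpm, dir flips to −; running = −919.1023
Stage 2 [53T→87T]: ω = 919.1023×53/87 = 559.9129 rpm, dir flips to +; running = +559.9129
Stage 3 [87T→93T]: ω = 559.9129×87/93 = 523.7895 rpm, dir flips to −; running = −523.7895
Stage 4 [93T→86T]: ω = 523.7895×93/86 = 566.4235 rpm, dir flips to +; running = +566.4235

+566.4235 rpm (same as input, |ω| = 566.4235 rpm)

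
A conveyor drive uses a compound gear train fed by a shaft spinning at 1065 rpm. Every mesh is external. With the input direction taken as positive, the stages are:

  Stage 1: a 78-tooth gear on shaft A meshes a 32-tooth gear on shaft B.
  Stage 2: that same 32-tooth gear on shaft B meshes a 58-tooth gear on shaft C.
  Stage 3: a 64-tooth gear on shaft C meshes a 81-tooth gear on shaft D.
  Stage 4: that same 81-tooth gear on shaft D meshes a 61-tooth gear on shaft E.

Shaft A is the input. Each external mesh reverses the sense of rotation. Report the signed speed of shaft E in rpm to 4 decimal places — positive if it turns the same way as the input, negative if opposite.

Stage 1 [78T→32T]: ω = 1065.0000×78/32 = 2595.9375 rpm, dir flips to −; running = −2595.9375
Stage 2 [32T→58T]: ω = 2595.9375×32/58 = 1432.2414 rpm, dir flips to +; running = +1432.2414
Stage 3 [64T→81T]: ω = 1432.2414×64/81 = 1131.6475 rpm, dir flips to −; running = −1131.6475
Stage 4 [81T→61T]: ω = 1131.6475×81/61 = 1502.6795 rpm, dir flips to +; running = +1502.6795

+1502.6795 rpm (same as input, |ω| = 1502.6795 rpm)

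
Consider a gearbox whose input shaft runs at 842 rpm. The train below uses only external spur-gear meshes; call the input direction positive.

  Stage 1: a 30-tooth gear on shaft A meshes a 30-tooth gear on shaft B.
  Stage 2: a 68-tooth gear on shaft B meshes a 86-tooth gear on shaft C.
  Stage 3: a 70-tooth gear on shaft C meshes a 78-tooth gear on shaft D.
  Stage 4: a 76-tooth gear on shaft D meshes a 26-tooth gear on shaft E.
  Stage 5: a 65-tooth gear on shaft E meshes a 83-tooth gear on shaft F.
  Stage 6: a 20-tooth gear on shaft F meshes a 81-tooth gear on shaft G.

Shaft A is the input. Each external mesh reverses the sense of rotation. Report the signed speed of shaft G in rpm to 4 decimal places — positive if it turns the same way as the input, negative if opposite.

+337.7120 rpm (same as input, |ω| = 337.7120 rpm)

Stage 1 [30T→30T]: ω = 842.0000×30/30 = 842.0000 rpm, dir flips to −; running = −842.0000
Stage 2 [68T→86T]: ω = 842.0000×68/86 = 665.7674 rpm, dir flips to +; running = +665.7674
Stage 3 [70T→78T]: ω = 665.7674×70/78 = 597.4836 rpm, dir flips to −; running = −597.4836
Stage 4 [76T→26T]: ω = 597.4836×76/26 = 1746.4905 rpm, dir flips to +; running = +1746.4905
Stage 5 [65T→83T]: ω = 1746.4905×65/83 = 1367.7335 rpm, dir flips to −; running = −1367.7335
Stage 6 [20T→81T]: ω = 1367.7335×20/81 = 337.7120 rpm, dir flips to +; running = +337.7120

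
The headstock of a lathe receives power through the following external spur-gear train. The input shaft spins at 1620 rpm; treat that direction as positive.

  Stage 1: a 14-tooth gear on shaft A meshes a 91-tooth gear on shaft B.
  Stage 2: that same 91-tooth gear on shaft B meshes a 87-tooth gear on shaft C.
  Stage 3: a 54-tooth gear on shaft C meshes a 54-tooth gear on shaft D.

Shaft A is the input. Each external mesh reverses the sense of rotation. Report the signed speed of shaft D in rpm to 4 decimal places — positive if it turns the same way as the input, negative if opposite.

-260.6897 rpm (opposite to input, |ω| = 260.6897 rpm)

Stage 1 [14T→91T]: ω = 1620.0000×14/91 = 249.2308 rpm, dir flips to −; running = −249.2308
Stage 2 [91T→87T]: ω = 249.2308×91/87 = 260.6897 rpm, dir flips to +; running = +260.6897
Stage 3 [54T→54T]: ω = 260.6897×54/54 = 260.6897 rpm, dir flips to −; running = −260.6897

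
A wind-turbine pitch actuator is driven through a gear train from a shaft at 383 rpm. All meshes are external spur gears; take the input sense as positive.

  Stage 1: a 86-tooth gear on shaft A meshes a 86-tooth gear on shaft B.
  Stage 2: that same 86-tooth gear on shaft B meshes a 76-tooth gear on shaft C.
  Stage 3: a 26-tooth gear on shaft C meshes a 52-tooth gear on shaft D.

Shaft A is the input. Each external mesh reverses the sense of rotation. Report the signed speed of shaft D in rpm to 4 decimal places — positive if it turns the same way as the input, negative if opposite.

Stage 1 [86T→86T]: ω = 383.0000×86/86 = 383.0000 rpm, dir flips to −; running = −383.0000
Stage 2 [86T→76T]: ω = 383.0000×86/76 = 433.3947 rpm, dir flips to +; running = +433.3947
Stage 3 [26T→52T]: ω = 433.3947×26/52 = 216.6974 rpm, dir flips to −; running = −216.6974

-216.6974 rpm (opposite to input, |ω| = 216.6974 rpm)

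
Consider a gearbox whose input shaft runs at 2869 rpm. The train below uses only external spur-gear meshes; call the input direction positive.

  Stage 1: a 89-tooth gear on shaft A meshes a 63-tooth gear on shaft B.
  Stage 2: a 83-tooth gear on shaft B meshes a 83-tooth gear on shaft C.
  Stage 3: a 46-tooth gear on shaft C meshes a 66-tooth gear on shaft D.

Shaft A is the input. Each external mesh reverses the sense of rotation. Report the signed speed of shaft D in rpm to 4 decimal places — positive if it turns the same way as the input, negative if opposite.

-2824.8403 rpm (opposite to input, |ω| = 2824.8403 rpm)

Stage 1 [89T→63T]: ω = 2869.0000×89/63 = 4053.0317 rpm, dir flips to −; running = −4053.0317
Stage 2 [83T→83T]: ω = 4053.0317×83/83 = 4053.0317 rpm, dir flips to +; running = +4053.0317
Stage 3 [46T→66T]: ω = 4053.0317×46/66 = 2824.8403 rpm, dir flips to −; running = −2824.8403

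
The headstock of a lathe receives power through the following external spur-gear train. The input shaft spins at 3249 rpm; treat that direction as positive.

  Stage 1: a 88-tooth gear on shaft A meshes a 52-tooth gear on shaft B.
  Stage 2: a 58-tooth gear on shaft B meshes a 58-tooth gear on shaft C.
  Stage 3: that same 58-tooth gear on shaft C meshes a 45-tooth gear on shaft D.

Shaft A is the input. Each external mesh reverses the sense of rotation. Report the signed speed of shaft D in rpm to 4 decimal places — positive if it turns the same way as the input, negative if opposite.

Stage 1 [88T→52T]: ω = 3249.0000×88/52 = 5498.3077 rpm, dir flips to −; running = −5498.3077
Stage 2 [58T→58T]: ω = 5498.3077×58/58 = 5498.3077 rpm, dir flips to +; running = +5498.3077
Stage 3 [58T→45T]: ω = 5498.3077×58/45 = 7086.7077 rpm, dir flips to −; running = −7086.7077

-7086.7077 rpm (opposite to input, |ω| = 7086.7077 rpm)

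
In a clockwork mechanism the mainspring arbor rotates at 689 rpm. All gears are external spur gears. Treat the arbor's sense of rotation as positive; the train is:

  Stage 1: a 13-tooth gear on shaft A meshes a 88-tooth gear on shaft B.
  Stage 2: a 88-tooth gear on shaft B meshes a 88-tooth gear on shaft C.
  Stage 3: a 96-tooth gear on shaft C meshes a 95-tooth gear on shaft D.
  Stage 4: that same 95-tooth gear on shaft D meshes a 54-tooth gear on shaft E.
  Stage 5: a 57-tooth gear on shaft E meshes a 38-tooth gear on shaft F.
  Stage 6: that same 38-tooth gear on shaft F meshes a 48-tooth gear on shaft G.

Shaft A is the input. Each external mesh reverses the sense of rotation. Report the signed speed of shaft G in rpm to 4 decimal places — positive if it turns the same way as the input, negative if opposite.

+214.8775 rpm (same as input, |ω| = 214.8775 rpm)

Stage 1 [13T→88T]: ω = 689.0000×13/88 = 101.7841 rpm, dir flips to −; running = −101.7841
Stage 2 [88T→88T]: ω = 101.7841×88/88 = 101.7841 rpm, dir flips to +; running = +101.7841
Stage 3 [96T→95T]: ω = 101.7841×96/95 = 102.8555 rpm, dir flips to −; running = −102.8555
Stage 4 [95T→54T]: ω = 102.8555×95/54 = 180.9495 rpm, dir flips to +; running = +180.9495
Stage 5 [57T→38T]: ω = 180.9495×57/38 = 271.4242 rpm, dir flips to −; running = −271.4242
Stage 6 [38T→48T]: ω = 271.4242×38/48 = 214.8775 rpm, dir flips to +; running = +214.8775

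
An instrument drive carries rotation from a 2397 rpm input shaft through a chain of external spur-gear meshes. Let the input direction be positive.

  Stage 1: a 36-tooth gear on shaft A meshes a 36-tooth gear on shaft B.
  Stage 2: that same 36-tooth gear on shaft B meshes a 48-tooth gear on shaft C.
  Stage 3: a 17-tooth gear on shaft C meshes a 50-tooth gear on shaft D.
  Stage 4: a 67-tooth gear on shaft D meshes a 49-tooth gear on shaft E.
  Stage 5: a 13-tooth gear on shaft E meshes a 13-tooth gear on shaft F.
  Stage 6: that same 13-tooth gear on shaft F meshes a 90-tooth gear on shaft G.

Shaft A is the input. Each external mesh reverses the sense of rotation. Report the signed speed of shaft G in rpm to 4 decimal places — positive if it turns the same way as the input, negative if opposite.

+120.7224 rpm (same as input, |ω| = 120.7224 rpm)

Stage 1 [36T→36T]: ω = 2397.0000×36/36 = 2397.0000 rpm, dir flips to −; running = −2397.0000
Stage 2 [36T→48T]: ω = 2397.0000×36/48 = 1797.7500 rpm, dir flips to +; running = +1797.7500
Stage 3 [17T→50T]: ω = 1797.7500×17/50 = 611.2350 rpm, dir flips to −; running = −611.2350
Stage 4 [67T→49T]: ω = 611.2350×67/49 = 835.7703 rpm, dir flips to +; running = +835.7703
Stage 5 [13T→13T]: ω = 835.7703×13/13 = 835.7703 rpm, dir flips to −; running = −835.7703
Stage 6 [13T→90T]: ω = 835.7703×13/90 = 120.7224 rpm, dir flips to +; running = +120.7224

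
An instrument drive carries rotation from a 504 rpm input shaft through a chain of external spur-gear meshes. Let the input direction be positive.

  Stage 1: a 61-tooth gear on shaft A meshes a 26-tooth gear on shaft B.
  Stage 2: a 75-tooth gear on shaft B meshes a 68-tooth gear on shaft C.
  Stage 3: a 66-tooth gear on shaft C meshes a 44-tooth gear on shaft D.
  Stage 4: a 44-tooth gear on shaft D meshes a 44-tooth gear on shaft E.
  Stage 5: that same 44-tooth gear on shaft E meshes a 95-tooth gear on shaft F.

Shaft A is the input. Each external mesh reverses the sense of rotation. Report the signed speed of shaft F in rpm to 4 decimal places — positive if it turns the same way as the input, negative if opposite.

-906.0657 rpm (opposite to input, |ω| = 906.0657 rpm)

Stage 1 [61T→26T]: ω = 504.0000×61/26 = 1182.4615 rpm, dir flips to −; running = −1182.4615
Stage 2 [75T→68T]: ω = 1182.4615×75/68 = 1304.1855 rpm, dir flips to +; running = +1304.1855
Stage 3 [66T→44T]: ω = 1304.1855×66/44 = 1956.2783 rpm, dir flips to −; running = −1956.2783
Stage 4 [44T→44T]: ω = 1956.2783×44/44 = 1956.2783 rpm, dir flips to +; running = +1956.2783
Stage 5 [44T→95T]: ω = 1956.2783×44/95 = 906.0657 rpm, dir flips to −; running = −906.0657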